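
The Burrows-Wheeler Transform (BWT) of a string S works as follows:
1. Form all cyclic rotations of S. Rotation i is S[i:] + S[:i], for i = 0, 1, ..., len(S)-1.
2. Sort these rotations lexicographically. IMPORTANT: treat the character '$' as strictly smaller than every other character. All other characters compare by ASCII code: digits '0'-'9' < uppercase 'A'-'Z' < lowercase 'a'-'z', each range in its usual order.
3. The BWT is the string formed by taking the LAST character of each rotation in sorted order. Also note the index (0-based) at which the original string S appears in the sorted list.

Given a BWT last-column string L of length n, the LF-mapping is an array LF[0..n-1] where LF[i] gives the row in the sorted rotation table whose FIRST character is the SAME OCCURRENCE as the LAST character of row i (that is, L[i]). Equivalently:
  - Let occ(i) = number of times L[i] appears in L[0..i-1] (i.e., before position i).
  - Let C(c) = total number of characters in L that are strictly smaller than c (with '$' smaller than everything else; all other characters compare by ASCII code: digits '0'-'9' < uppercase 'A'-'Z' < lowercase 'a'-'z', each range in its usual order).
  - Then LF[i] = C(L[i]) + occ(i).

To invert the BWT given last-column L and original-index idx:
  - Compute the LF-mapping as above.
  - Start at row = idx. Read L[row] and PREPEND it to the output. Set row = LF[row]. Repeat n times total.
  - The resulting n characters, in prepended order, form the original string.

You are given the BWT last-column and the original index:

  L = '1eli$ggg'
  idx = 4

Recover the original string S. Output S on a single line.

Answer: giggle1$

Derivation:
LF mapping: 1 2 7 6 0 3 4 5
Walk LF starting at row 4, prepending L[row]:
  step 1: row=4, L[4]='$', prepend. Next row=LF[4]=0
  step 2: row=0, L[0]='1', prepend. Next row=LF[0]=1
  step 3: row=1, L[1]='e', prepend. Next row=LF[1]=2
  step 4: row=2, L[2]='l', prepend. Next row=LF[2]=7
  step 5: row=7, L[7]='g', prepend. Next row=LF[7]=5
  step 6: row=5, L[5]='g', prepend. Next row=LF[5]=3
  step 7: row=3, L[3]='i', prepend. Next row=LF[3]=6
  step 8: row=6, L[6]='g', prepend. Next row=LF[6]=4
Reversed output: giggle1$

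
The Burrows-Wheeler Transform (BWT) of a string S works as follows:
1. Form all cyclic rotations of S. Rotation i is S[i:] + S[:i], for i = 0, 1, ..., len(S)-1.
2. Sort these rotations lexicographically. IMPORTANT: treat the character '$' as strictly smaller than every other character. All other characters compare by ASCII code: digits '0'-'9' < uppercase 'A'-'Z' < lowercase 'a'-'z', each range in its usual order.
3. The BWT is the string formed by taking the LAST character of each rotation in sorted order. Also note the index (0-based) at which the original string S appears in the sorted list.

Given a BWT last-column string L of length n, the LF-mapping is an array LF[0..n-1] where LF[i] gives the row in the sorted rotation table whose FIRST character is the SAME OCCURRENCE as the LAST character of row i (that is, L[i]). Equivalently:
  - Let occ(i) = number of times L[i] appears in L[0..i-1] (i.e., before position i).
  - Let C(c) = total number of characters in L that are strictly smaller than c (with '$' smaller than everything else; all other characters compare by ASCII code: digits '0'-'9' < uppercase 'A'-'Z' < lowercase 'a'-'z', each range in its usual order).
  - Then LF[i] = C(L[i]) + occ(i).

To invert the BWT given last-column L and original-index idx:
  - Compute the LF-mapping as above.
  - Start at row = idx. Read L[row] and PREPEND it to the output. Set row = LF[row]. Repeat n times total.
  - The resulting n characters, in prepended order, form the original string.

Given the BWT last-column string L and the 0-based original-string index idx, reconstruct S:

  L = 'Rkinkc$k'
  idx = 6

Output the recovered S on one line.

LF mapping: 1 4 3 7 5 2 0 6
Walk LF starting at row 6, prepending L[row]:
  step 1: row=6, L[6]='$', prepend. Next row=LF[6]=0
  step 2: row=0, L[0]='R', prepend. Next row=LF[0]=1
  step 3: row=1, L[1]='k', prepend. Next row=LF[1]=4
  step 4: row=4, L[4]='k', prepend. Next row=LF[4]=5
  step 5: row=5, L[5]='c', prepend. Next row=LF[5]=2
  step 6: row=2, L[2]='i', prepend. Next row=LF[2]=3
  step 7: row=3, L[3]='n', prepend. Next row=LF[3]=7
  step 8: row=7, L[7]='k', prepend. Next row=LF[7]=6
Reversed output: knickkR$

Answer: knickkR$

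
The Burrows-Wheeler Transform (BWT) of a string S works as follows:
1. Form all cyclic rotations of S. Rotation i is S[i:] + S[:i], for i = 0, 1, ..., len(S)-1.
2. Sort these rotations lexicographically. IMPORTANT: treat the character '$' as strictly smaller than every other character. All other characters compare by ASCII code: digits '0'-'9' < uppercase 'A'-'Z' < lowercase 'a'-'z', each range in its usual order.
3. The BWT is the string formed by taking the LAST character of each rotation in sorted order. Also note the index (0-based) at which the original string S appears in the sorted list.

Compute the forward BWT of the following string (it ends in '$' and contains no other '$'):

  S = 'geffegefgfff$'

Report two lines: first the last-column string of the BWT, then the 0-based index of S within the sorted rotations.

All 13 rotations (rotation i = S[i:]+S[:i]):
  rot[0] = geffegefgfff$
  rot[1] = effegefgfff$g
  rot[2] = ffegefgfff$ge
  rot[3] = fegefgfff$gef
  rot[4] = egefgfff$geff
  rot[5] = gefgfff$geffe
  rot[6] = efgfff$geffeg
  rot[7] = fgfff$geffege
  rot[8] = gfff$geffegef
  rot[9] = fff$geffegefg
  rot[10] = ff$geffegefgf
  rot[11] = f$geffegefgff
  rot[12] = $geffegefgfff
Sorted (with $ < everything):
  sorted[0] = $geffegefgfff  (last char: 'f')
  sorted[1] = effegefgfff$g  (last char: 'g')
  sorted[2] = efgfff$geffeg  (last char: 'g')
  sorted[3] = egefgfff$geff  (last char: 'f')
  sorted[4] = f$geffegefgff  (last char: 'f')
  sorted[5] = fegefgfff$gef  (last char: 'f')
  sorted[6] = ff$geffegefgf  (last char: 'f')
  sorted[7] = ffegefgfff$ge  (last char: 'e')
  sorted[8] = fff$geffegefg  (last char: 'g')
  sorted[9] = fgfff$geffege  (last char: 'e')
  sorted[10] = geffegefgfff$  (last char: '$')
  sorted[11] = gefgfff$geffe  (last char: 'e')
  sorted[12] = gfff$geffegef  (last char: 'f')
Last column: fggffffege$ef
Original string S is at sorted index 10

Answer: fggffffege$ef
10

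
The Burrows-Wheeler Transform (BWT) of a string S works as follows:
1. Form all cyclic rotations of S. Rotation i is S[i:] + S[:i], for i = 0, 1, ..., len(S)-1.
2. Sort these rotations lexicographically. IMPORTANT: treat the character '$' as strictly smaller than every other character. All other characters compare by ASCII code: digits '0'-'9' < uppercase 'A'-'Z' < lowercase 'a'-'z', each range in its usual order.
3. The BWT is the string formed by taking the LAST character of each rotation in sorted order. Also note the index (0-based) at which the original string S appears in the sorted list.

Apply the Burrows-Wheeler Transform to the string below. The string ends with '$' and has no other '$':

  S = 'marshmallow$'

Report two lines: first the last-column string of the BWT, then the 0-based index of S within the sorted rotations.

All 12 rotations (rotation i = S[i:]+S[:i]):
  rot[0] = marshmallow$
  rot[1] = arshmallow$m
  rot[2] = rshmallow$ma
  rot[3] = shmallow$mar
  rot[4] = hmallow$mars
  rot[5] = mallow$marsh
  rot[6] = allow$marshm
  rot[7] = llow$marshma
  rot[8] = low$marshmal
  rot[9] = ow$marshmall
  rot[10] = w$marshmallo
  rot[11] = $marshmallow
Sorted (with $ < everything):
  sorted[0] = $marshmallow  (last char: 'w')
  sorted[1] = allow$marshm  (last char: 'm')
  sorted[2] = arshmallow$m  (last char: 'm')
  sorted[3] = hmallow$mars  (last char: 's')
  sorted[4] = llow$marshma  (last char: 'a')
  sorted[5] = low$marshmal  (last char: 'l')
  sorted[6] = mallow$marsh  (last char: 'h')
  sorted[7] = marshmallow$  (last char: '$')
  sorted[8] = ow$marshmall  (last char: 'l')
  sorted[9] = rshmallow$ma  (last char: 'a')
  sorted[10] = shmallow$mar  (last char: 'r')
  sorted[11] = w$marshmallo  (last char: 'o')
Last column: wmmsalh$laro
Original string S is at sorted index 7

Answer: wmmsalh$laro
7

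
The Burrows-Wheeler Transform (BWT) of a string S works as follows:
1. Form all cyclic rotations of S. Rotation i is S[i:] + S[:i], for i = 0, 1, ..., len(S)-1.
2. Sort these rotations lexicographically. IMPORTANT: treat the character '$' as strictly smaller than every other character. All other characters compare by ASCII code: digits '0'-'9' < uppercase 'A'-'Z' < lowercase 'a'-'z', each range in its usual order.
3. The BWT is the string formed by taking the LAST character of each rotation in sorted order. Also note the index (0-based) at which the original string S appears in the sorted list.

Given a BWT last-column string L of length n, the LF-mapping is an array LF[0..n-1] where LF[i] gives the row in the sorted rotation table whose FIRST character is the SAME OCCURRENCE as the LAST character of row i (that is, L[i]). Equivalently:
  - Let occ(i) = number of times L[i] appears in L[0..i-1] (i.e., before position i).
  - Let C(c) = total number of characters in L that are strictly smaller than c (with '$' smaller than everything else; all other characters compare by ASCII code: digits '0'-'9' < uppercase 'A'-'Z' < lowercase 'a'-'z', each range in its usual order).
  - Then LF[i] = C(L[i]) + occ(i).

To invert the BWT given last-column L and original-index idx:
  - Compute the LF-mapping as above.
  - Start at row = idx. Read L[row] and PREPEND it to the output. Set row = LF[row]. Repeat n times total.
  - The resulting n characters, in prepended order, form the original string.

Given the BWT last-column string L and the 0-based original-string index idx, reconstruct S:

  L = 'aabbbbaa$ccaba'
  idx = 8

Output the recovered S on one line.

LF mapping: 1 2 7 8 9 10 3 4 0 12 13 5 11 6
Walk LF starting at row 8, prepending L[row]:
  step 1: row=8, L[8]='$', prepend. Next row=LF[8]=0
  step 2: row=0, L[0]='a', prepend. Next row=LF[0]=1
  step 3: row=1, L[1]='a', prepend. Next row=LF[1]=2
  step 4: row=2, L[2]='b', prepend. Next row=LF[2]=7
  step 5: row=7, L[7]='a', prepend. Next row=LF[7]=4
  step 6: row=4, L[4]='b', prepend. Next row=LF[4]=9
  step 7: row=9, L[9]='c', prepend. Next row=LF[9]=12
  step 8: row=12, L[12]='b', prepend. Next row=LF[12]=11
  step 9: row=11, L[11]='a', prepend. Next row=LF[11]=5
  step 10: row=5, L[5]='b', prepend. Next row=LF[5]=10
  step 11: row=10, L[10]='c', prepend. Next row=LF[10]=13
  step 12: row=13, L[13]='a', prepend. Next row=LF[13]=6
  step 13: row=6, L[6]='a', prepend. Next row=LF[6]=3
  step 14: row=3, L[3]='b', prepend. Next row=LF[3]=8
Reversed output: baacbabcbabaa$

Answer: baacbabcbabaa$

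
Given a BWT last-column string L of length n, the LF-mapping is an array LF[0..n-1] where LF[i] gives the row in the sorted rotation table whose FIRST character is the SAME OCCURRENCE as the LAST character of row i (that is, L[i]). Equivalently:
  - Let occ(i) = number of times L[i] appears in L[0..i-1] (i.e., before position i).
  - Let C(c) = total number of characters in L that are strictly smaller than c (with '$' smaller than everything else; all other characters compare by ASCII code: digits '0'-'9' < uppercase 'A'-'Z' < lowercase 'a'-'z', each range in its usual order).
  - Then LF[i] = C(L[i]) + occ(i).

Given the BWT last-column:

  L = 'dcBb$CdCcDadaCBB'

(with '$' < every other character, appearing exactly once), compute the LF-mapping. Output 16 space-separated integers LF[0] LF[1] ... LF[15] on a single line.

Char counts: '$':1, 'B':3, 'C':3, 'D':1, 'a':2, 'b':1, 'c':2, 'd':3
C (first-col start): C('$')=0, C('B')=1, C('C')=4, C('D')=7, C('a')=8, C('b')=10, C('c')=11, C('d')=13
L[0]='d': occ=0, LF[0]=C('d')+0=13+0=13
L[1]='c': occ=0, LF[1]=C('c')+0=11+0=11
L[2]='B': occ=0, LF[2]=C('B')+0=1+0=1
L[3]='b': occ=0, LF[3]=C('b')+0=10+0=10
L[4]='$': occ=0, LF[4]=C('$')+0=0+0=0
L[5]='C': occ=0, LF[5]=C('C')+0=4+0=4
L[6]='d': occ=1, LF[6]=C('d')+1=13+1=14
L[7]='C': occ=1, LF[7]=C('C')+1=4+1=5
L[8]='c': occ=1, LF[8]=C('c')+1=11+1=12
L[9]='D': occ=0, LF[9]=C('D')+0=7+0=7
L[10]='a': occ=0, LF[10]=C('a')+0=8+0=8
L[11]='d': occ=2, LF[11]=C('d')+2=13+2=15
L[12]='a': occ=1, LF[12]=C('a')+1=8+1=9
L[13]='C': occ=2, LF[13]=C('C')+2=4+2=6
L[14]='B': occ=1, LF[14]=C('B')+1=1+1=2
L[15]='B': occ=2, LF[15]=C('B')+2=1+2=3

Answer: 13 11 1 10 0 4 14 5 12 7 8 15 9 6 2 3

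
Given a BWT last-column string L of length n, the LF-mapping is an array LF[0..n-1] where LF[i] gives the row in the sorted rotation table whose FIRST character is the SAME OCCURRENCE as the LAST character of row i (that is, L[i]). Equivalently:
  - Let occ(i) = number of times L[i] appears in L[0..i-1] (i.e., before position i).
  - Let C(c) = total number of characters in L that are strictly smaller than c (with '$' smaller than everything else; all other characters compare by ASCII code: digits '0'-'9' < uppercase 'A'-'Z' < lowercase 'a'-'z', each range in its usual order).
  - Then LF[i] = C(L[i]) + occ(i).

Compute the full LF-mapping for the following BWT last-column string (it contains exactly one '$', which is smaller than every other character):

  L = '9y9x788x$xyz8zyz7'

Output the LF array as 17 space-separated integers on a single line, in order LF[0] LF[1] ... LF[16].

Char counts: '$':1, '7':2, '8':3, '9':2, 'x':3, 'y':3, 'z':3
C (first-col start): C('$')=0, C('7')=1, C('8')=3, C('9')=6, C('x')=8, C('y')=11, C('z')=14
L[0]='9': occ=0, LF[0]=C('9')+0=6+0=6
L[1]='y': occ=0, LF[1]=C('y')+0=11+0=11
L[2]='9': occ=1, LF[2]=C('9')+1=6+1=7
L[3]='x': occ=0, LF[3]=C('x')+0=8+0=8
L[4]='7': occ=0, LF[4]=C('7')+0=1+0=1
L[5]='8': occ=0, LF[5]=C('8')+0=3+0=3
L[6]='8': occ=1, LF[6]=C('8')+1=3+1=4
L[7]='x': occ=1, LF[7]=C('x')+1=8+1=9
L[8]='$': occ=0, LF[8]=C('$')+0=0+0=0
L[9]='x': occ=2, LF[9]=C('x')+2=8+2=10
L[10]='y': occ=1, LF[10]=C('y')+1=11+1=12
L[11]='z': occ=0, LF[11]=C('z')+0=14+0=14
L[12]='8': occ=2, LF[12]=C('8')+2=3+2=5
L[13]='z': occ=1, LF[13]=C('z')+1=14+1=15
L[14]='y': occ=2, LF[14]=C('y')+2=11+2=13
L[15]='z': occ=2, LF[15]=C('z')+2=14+2=16
L[16]='7': occ=1, LF[16]=C('7')+1=1+1=2

Answer: 6 11 7 8 1 3 4 9 0 10 12 14 5 15 13 16 2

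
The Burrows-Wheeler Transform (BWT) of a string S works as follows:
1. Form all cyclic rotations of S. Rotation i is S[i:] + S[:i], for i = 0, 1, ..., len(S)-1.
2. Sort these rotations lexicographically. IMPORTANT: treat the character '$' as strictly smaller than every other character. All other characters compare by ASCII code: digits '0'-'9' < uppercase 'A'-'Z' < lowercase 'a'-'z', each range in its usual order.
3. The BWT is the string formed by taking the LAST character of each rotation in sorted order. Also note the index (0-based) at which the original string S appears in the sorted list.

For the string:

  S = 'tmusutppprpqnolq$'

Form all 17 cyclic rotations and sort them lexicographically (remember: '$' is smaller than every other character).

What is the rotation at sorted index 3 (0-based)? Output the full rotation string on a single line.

All 17 rotations (rotation i = S[i:]+S[:i]):
  rot[0] = tmusutppprpqnolq$
  rot[1] = musutppprpqnolq$t
  rot[2] = usutppprpqnolq$tm
  rot[3] = sutppprpqnolq$tmu
  rot[4] = utppprpqnolq$tmus
  rot[5] = tppprpqnolq$tmusu
  rot[6] = ppprpqnolq$tmusut
  rot[7] = pprpqnolq$tmusutp
  rot[8] = prpqnolq$tmusutpp
  rot[9] = rpqnolq$tmusutppp
  rot[10] = pqnolq$tmusutpppr
  rot[11] = qnolq$tmusutppprp
  rot[12] = nolq$tmusutppprpq
  rot[13] = olq$tmusutppprpqn
  rot[14] = lq$tmusutppprpqno
  rot[15] = q$tmusutppprpqnol
  rot[16] = $tmusutppprpqnolq
Sorted (with $ < everything):
  sorted[0] = $tmusutppprpqnolq
  sorted[1] = lq$tmusutppprpqno
  sorted[2] = musutppprpqnolq$t
  sorted[3] = nolq$tmusutppprpq
  sorted[4] = olq$tmusutppprpqn
  sorted[5] = ppprpqnolq$tmusut
  sorted[6] = pprpqnolq$tmusutp
  sorted[7] = pqnolq$tmusutpppr
  sorted[8] = prpqnolq$tmusutpp
  sorted[9] = q$tmusutppprpqnol
  sorted[10] = qnolq$tmusutppprp
  sorted[11] = rpqnolq$tmusutppp
  sorted[12] = sutppprpqnolq$tmu
  sorted[13] = tmusutppprpqnolq$
  sorted[14] = tppprpqnolq$tmusu
  sorted[15] = usutppprpqnolq$tm
  sorted[16] = utppprpqnolq$tmus
sorted[3] = nolq$tmusutppprpq

Answer: nolq$tmusutppprpq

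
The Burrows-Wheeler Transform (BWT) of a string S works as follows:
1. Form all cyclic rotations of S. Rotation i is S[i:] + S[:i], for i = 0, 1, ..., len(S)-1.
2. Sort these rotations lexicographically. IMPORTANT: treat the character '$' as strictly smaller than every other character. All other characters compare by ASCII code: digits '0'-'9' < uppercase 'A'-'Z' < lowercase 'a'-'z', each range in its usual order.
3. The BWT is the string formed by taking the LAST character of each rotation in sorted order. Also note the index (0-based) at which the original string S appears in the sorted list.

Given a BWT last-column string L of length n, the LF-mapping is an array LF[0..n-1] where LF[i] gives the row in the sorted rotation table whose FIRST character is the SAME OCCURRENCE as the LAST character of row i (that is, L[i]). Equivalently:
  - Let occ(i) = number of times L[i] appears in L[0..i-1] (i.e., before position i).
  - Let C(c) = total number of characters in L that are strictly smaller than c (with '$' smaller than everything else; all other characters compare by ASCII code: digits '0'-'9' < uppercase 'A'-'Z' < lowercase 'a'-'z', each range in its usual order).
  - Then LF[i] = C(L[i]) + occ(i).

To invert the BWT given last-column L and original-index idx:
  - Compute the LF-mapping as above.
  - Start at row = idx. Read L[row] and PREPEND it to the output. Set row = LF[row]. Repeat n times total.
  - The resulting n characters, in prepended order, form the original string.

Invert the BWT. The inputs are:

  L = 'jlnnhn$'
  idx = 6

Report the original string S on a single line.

Answer: nnlhnj$

Derivation:
LF mapping: 2 3 4 5 1 6 0
Walk LF starting at row 6, prepending L[row]:
  step 1: row=6, L[6]='$', prepend. Next row=LF[6]=0
  step 2: row=0, L[0]='j', prepend. Next row=LF[0]=2
  step 3: row=2, L[2]='n', prepend. Next row=LF[2]=4
  step 4: row=4, L[4]='h', prepend. Next row=LF[4]=1
  step 5: row=1, L[1]='l', prepend. Next row=LF[1]=3
  step 6: row=3, L[3]='n', prepend. Next row=LF[3]=5
  step 7: row=5, L[5]='n', prepend. Next row=LF[5]=6
Reversed output: nnlhnj$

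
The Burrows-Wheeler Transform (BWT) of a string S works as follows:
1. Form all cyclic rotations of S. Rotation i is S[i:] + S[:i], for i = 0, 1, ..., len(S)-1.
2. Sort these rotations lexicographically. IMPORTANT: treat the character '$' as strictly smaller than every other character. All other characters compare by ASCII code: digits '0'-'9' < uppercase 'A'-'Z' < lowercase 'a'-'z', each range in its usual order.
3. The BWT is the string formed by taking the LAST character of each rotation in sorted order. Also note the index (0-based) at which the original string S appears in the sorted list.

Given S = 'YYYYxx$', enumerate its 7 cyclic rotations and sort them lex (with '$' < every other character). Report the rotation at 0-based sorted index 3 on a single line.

Answer: YYxx$YY

Derivation:
All 7 rotations (rotation i = S[i:]+S[:i]):
  rot[0] = YYYYxx$
  rot[1] = YYYxx$Y
  rot[2] = YYxx$YY
  rot[3] = Yxx$YYY
  rot[4] = xx$YYYY
  rot[5] = x$YYYYx
  rot[6] = $YYYYxx
Sorted (with $ < everything):
  sorted[0] = $YYYYxx
  sorted[1] = YYYYxx$
  sorted[2] = YYYxx$Y
  sorted[3] = YYxx$YY
  sorted[4] = Yxx$YYY
  sorted[5] = x$YYYYx
  sorted[6] = xx$YYYY
sorted[3] = YYxx$YY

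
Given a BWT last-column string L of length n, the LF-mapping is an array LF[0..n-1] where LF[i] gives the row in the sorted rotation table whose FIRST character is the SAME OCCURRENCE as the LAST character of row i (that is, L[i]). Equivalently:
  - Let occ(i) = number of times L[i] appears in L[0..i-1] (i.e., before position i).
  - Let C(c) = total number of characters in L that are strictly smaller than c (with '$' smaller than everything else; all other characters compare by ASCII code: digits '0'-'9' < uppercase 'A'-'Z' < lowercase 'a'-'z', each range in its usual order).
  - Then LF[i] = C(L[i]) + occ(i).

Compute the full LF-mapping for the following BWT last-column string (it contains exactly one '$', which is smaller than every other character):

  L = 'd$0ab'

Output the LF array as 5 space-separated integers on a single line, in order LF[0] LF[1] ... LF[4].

Answer: 4 0 1 2 3

Derivation:
Char counts: '$':1, '0':1, 'a':1, 'b':1, 'd':1
C (first-col start): C('$')=0, C('0')=1, C('a')=2, C('b')=3, C('d')=4
L[0]='d': occ=0, LF[0]=C('d')+0=4+0=4
L[1]='$': occ=0, LF[1]=C('$')+0=0+0=0
L[2]='0': occ=0, LF[2]=C('0')+0=1+0=1
L[3]='a': occ=0, LF[3]=C('a')+0=2+0=2
L[4]='b': occ=0, LF[4]=C('b')+0=3+0=3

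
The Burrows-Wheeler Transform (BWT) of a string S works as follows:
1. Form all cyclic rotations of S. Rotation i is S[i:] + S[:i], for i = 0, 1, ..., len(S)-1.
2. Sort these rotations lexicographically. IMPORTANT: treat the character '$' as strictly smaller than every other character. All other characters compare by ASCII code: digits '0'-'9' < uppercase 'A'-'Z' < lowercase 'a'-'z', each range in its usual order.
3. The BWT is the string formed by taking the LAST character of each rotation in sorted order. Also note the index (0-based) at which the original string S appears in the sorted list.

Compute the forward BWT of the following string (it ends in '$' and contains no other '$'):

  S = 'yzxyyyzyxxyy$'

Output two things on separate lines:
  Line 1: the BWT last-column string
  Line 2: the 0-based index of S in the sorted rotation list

All 13 rotations (rotation i = S[i:]+S[:i]):
  rot[0] = yzxyyyzyxxyy$
  rot[1] = zxyyyzyxxyy$y
  rot[2] = xyyyzyxxyy$yz
  rot[3] = yyyzyxxyy$yzx
  rot[4] = yyzyxxyy$yzxy
  rot[5] = yzyxxyy$yzxyy
  rot[6] = zyxxyy$yzxyyy
  rot[7] = yxxyy$yzxyyyz
  rot[8] = xxyy$yzxyyyzy
  rot[9] = xyy$yzxyyyzyx
  rot[10] = yy$yzxyyyzyxx
  rot[11] = y$yzxyyyzyxxy
  rot[12] = $yzxyyyzyxxyy
Sorted (with $ < everything):
  sorted[0] = $yzxyyyzyxxyy  (last char: 'y')
  sorted[1] = xxyy$yzxyyyzy  (last char: 'y')
  sorted[2] = xyy$yzxyyyzyx  (last char: 'x')
  sorted[3] = xyyyzyxxyy$yz  (last char: 'z')
  sorted[4] = y$yzxyyyzyxxy  (last char: 'y')
  sorted[5] = yxxyy$yzxyyyz  (last char: 'z')
  sorted[6] = yy$yzxyyyzyxx  (last char: 'x')
  sorted[7] = yyyzyxxyy$yzx  (last char: 'x')
  sorted[8] = yyzyxxyy$yzxy  (last char: 'y')
  sorted[9] = yzxyyyzyxxyy$  (last char: '$')
  sorted[10] = yzyxxyy$yzxyy  (last char: 'y')
  sorted[11] = zxyyyzyxxyy$y  (last char: 'y')
  sorted[12] = zyxxyy$yzxyyy  (last char: 'y')
Last column: yyxzyzxxy$yyy
Original string S is at sorted index 9

Answer: yyxzyzxxy$yyy
9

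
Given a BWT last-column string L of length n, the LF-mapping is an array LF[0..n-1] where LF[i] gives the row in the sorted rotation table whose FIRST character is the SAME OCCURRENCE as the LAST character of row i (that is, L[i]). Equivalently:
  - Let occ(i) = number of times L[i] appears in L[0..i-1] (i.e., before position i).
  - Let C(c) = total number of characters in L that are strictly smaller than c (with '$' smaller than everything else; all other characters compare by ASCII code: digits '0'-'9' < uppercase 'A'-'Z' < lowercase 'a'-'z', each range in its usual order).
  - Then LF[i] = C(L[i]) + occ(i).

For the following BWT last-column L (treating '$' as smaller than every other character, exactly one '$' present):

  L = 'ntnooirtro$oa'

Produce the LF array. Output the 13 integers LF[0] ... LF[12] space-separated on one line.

Answer: 3 11 4 5 6 2 9 12 10 7 0 8 1

Derivation:
Char counts: '$':1, 'a':1, 'i':1, 'n':2, 'o':4, 'r':2, 't':2
C (first-col start): C('$')=0, C('a')=1, C('i')=2, C('n')=3, C('o')=5, C('r')=9, C('t')=11
L[0]='n': occ=0, LF[0]=C('n')+0=3+0=3
L[1]='t': occ=0, LF[1]=C('t')+0=11+0=11
L[2]='n': occ=1, LF[2]=C('n')+1=3+1=4
L[3]='o': occ=0, LF[3]=C('o')+0=5+0=5
L[4]='o': occ=1, LF[4]=C('o')+1=5+1=6
L[5]='i': occ=0, LF[5]=C('i')+0=2+0=2
L[6]='r': occ=0, LF[6]=C('r')+0=9+0=9
L[7]='t': occ=1, LF[7]=C('t')+1=11+1=12
L[8]='r': occ=1, LF[8]=C('r')+1=9+1=10
L[9]='o': occ=2, LF[9]=C('o')+2=5+2=7
L[10]='$': occ=0, LF[10]=C('$')+0=0+0=0
L[11]='o': occ=3, LF[11]=C('o')+3=5+3=8
L[12]='a': occ=0, LF[12]=C('a')+0=1+0=1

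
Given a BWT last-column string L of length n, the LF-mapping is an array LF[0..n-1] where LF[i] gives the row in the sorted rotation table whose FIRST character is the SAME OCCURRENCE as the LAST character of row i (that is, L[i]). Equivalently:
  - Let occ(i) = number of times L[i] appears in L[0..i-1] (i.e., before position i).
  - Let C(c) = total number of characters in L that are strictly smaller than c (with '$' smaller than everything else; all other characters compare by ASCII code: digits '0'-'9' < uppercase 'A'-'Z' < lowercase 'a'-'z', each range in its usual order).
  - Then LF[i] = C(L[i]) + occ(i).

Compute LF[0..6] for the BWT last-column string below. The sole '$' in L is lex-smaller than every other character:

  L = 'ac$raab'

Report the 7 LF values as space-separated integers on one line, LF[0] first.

Answer: 1 5 0 6 2 3 4

Derivation:
Char counts: '$':1, 'a':3, 'b':1, 'c':1, 'r':1
C (first-col start): C('$')=0, C('a')=1, C('b')=4, C('c')=5, C('r')=6
L[0]='a': occ=0, LF[0]=C('a')+0=1+0=1
L[1]='c': occ=0, LF[1]=C('c')+0=5+0=5
L[2]='$': occ=0, LF[2]=C('$')+0=0+0=0
L[3]='r': occ=0, LF[3]=C('r')+0=6+0=6
L[4]='a': occ=1, LF[4]=C('a')+1=1+1=2
L[5]='a': occ=2, LF[5]=C('a')+2=1+2=3
L[6]='b': occ=0, LF[6]=C('b')+0=4+0=4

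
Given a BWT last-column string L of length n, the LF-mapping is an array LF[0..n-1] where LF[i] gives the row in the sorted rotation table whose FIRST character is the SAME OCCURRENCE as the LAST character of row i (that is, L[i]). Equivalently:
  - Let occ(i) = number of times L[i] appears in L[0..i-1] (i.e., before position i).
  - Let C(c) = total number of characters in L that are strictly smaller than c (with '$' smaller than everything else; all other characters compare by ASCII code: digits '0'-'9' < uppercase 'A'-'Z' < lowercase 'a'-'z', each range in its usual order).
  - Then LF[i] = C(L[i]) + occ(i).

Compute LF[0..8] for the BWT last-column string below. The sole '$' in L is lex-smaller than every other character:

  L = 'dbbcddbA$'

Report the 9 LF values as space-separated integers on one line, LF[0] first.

Answer: 6 2 3 5 7 8 4 1 0

Derivation:
Char counts: '$':1, 'A':1, 'b':3, 'c':1, 'd':3
C (first-col start): C('$')=0, C('A')=1, C('b')=2, C('c')=5, C('d')=6
L[0]='d': occ=0, LF[0]=C('d')+0=6+0=6
L[1]='b': occ=0, LF[1]=C('b')+0=2+0=2
L[2]='b': occ=1, LF[2]=C('b')+1=2+1=3
L[3]='c': occ=0, LF[3]=C('c')+0=5+0=5
L[4]='d': occ=1, LF[4]=C('d')+1=6+1=7
L[5]='d': occ=2, LF[5]=C('d')+2=6+2=8
L[6]='b': occ=2, LF[6]=C('b')+2=2+2=4
L[7]='A': occ=0, LF[7]=C('A')+0=1+0=1
L[8]='$': occ=0, LF[8]=C('$')+0=0+0=0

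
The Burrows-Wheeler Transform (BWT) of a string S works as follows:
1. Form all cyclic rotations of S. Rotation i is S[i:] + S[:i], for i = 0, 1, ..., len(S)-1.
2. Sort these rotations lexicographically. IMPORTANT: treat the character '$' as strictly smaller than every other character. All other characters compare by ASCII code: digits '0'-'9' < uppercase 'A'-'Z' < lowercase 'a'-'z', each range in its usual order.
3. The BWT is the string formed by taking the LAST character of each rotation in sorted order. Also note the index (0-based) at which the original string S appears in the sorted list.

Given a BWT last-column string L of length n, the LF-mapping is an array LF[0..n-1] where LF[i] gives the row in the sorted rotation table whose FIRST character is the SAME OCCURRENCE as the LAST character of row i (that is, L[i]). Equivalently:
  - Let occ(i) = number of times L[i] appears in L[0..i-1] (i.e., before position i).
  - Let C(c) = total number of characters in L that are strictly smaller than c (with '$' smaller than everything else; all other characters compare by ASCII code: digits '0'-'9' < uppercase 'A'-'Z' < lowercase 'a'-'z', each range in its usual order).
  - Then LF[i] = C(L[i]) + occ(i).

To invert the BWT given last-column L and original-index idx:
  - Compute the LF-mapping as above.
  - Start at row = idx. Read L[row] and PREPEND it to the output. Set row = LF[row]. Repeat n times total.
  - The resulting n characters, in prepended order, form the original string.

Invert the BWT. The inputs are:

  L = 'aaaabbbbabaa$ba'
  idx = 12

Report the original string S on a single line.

LF mapping: 1 2 3 4 9 10 11 12 5 13 6 7 0 14 8
Walk LF starting at row 12, prepending L[row]:
  step 1: row=12, L[12]='$', prepend. Next row=LF[12]=0
  step 2: row=0, L[0]='a', prepend. Next row=LF[0]=1
  step 3: row=1, L[1]='a', prepend. Next row=LF[1]=2
  step 4: row=2, L[2]='a', prepend. Next row=LF[2]=3
  step 5: row=3, L[3]='a', prepend. Next row=LF[3]=4
  step 6: row=4, L[4]='b', prepend. Next row=LF[4]=9
  step 7: row=9, L[9]='b', prepend. Next row=LF[9]=13
  step 8: row=13, L[13]='b', prepend. Next row=LF[13]=14
  step 9: row=14, L[14]='a', prepend. Next row=LF[14]=8
  step 10: row=8, L[8]='a', prepend. Next row=LF[8]=5
  step 11: row=5, L[5]='b', prepend. Next row=LF[5]=10
  step 12: row=10, L[10]='a', prepend. Next row=LF[10]=6
  step 13: row=6, L[6]='b', prepend. Next row=LF[6]=11
  step 14: row=11, L[11]='a', prepend. Next row=LF[11]=7
  step 15: row=7, L[7]='b', prepend. Next row=LF[7]=12
Reversed output: bababaabbbaaaa$

Answer: bababaabbbaaaa$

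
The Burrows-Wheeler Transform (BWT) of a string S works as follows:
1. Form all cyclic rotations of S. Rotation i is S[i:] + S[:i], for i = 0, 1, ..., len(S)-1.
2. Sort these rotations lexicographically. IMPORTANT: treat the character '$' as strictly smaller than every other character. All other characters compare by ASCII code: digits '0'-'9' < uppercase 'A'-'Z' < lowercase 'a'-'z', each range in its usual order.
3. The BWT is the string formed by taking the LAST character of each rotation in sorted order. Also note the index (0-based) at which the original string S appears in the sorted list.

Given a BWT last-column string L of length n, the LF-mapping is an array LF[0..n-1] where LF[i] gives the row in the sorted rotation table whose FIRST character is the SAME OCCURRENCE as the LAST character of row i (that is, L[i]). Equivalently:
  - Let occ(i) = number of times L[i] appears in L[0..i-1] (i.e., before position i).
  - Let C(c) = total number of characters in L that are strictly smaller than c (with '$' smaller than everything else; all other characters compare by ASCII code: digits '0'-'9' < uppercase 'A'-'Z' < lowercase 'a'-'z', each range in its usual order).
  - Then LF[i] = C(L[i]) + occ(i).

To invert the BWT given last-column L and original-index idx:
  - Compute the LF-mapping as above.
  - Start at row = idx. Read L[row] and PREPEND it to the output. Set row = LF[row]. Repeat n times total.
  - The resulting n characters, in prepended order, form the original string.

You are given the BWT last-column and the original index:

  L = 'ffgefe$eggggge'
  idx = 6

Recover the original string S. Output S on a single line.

LF mapping: 5 6 8 1 7 2 0 3 9 10 11 12 13 4
Walk LF starting at row 6, prepending L[row]:
  step 1: row=6, L[6]='$', prepend. Next row=LF[6]=0
  step 2: row=0, L[0]='f', prepend. Next row=LF[0]=5
  step 3: row=5, L[5]='e', prepend. Next row=LF[5]=2
  step 4: row=2, L[2]='g', prepend. Next row=LF[2]=8
  step 5: row=8, L[8]='g', prepend. Next row=LF[8]=9
  step 6: row=9, L[9]='g', prepend. Next row=LF[9]=10
  step 7: row=10, L[10]='g', prepend. Next row=LF[10]=11
  step 8: row=11, L[11]='g', prepend. Next row=LF[11]=12
  step 9: row=12, L[12]='g', prepend. Next row=LF[12]=13
  step 10: row=13, L[13]='e', prepend. Next row=LF[13]=4
  step 11: row=4, L[4]='f', prepend. Next row=LF[4]=7
  step 12: row=7, L[7]='e', prepend. Next row=LF[7]=3
  step 13: row=3, L[3]='e', prepend. Next row=LF[3]=1
  step 14: row=1, L[1]='f', prepend. Next row=LF[1]=6
Reversed output: feefeggggggef$

Answer: feefeggggggef$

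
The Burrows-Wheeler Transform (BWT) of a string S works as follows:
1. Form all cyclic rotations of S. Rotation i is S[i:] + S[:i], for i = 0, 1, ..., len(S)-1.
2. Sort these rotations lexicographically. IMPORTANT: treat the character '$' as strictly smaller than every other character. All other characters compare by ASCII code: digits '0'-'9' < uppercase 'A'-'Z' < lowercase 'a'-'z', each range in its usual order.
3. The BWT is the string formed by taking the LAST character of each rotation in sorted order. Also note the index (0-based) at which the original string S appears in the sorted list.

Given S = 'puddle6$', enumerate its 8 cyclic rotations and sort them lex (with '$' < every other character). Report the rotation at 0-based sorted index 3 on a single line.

Answer: dle6$pud

Derivation:
All 8 rotations (rotation i = S[i:]+S[:i]):
  rot[0] = puddle6$
  rot[1] = uddle6$p
  rot[2] = ddle6$pu
  rot[3] = dle6$pud
  rot[4] = le6$pudd
  rot[5] = e6$puddl
  rot[6] = 6$puddle
  rot[7] = $puddle6
Sorted (with $ < everything):
  sorted[0] = $puddle6
  sorted[1] = 6$puddle
  sorted[2] = ddle6$pu
  sorted[3] = dle6$pud
  sorted[4] = e6$puddl
  sorted[5] = le6$pudd
  sorted[6] = puddle6$
  sorted[7] = uddle6$p
sorted[3] = dle6$pud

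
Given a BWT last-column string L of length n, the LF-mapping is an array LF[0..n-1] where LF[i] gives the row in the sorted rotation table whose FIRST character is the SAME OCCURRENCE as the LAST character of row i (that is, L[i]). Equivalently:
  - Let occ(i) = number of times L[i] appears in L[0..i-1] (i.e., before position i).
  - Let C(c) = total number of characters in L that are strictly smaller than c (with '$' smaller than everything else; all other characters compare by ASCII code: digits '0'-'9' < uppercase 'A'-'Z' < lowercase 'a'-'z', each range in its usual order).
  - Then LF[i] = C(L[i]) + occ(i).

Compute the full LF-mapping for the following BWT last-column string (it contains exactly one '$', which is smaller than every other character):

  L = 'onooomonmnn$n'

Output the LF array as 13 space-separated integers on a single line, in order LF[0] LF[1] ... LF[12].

Char counts: '$':1, 'm':2, 'n':5, 'o':5
C (first-col start): C('$')=0, C('m')=1, C('n')=3, C('o')=8
L[0]='o': occ=0, LF[0]=C('o')+0=8+0=8
L[1]='n': occ=0, LF[1]=C('n')+0=3+0=3
L[2]='o': occ=1, LF[2]=C('o')+1=8+1=9
L[3]='o': occ=2, LF[3]=C('o')+2=8+2=10
L[4]='o': occ=3, LF[4]=C('o')+3=8+3=11
L[5]='m': occ=0, LF[5]=C('m')+0=1+0=1
L[6]='o': occ=4, LF[6]=C('o')+4=8+4=12
L[7]='n': occ=1, LF[7]=C('n')+1=3+1=4
L[8]='m': occ=1, LF[8]=C('m')+1=1+1=2
L[9]='n': occ=2, LF[9]=C('n')+2=3+2=5
L[10]='n': occ=3, LF[10]=C('n')+3=3+3=6
L[11]='$': occ=0, LF[11]=C('$')+0=0+0=0
L[12]='n': occ=4, LF[12]=C('n')+4=3+4=7

Answer: 8 3 9 10 11 1 12 4 2 5 6 0 7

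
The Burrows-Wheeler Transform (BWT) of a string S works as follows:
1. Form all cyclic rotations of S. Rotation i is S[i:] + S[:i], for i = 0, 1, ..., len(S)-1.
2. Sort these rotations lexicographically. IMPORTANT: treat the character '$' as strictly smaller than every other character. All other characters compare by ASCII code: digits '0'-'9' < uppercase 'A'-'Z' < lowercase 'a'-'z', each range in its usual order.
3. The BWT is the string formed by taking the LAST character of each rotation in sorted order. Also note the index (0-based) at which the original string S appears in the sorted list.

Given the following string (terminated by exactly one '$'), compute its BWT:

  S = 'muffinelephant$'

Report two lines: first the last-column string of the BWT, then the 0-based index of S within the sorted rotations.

All 15 rotations (rotation i = S[i:]+S[:i]):
  rot[0] = muffinelephant$
  rot[1] = uffinelephant$m
  rot[2] = ffinelephant$mu
  rot[3] = finelephant$muf
  rot[4] = inelephant$muff
  rot[5] = nelephant$muffi
  rot[6] = elephant$muffin
  rot[7] = lephant$muffine
  rot[8] = ephant$muffinel
  rot[9] = phant$muffinele
  rot[10] = hant$muffinelep
  rot[11] = ant$muffineleph
  rot[12] = nt$muffinelepha
  rot[13] = t$muffinelephan
  rot[14] = $muffinelephant
Sorted (with $ < everything):
  sorted[0] = $muffinelephant  (last char: 't')
  sorted[1] = ant$muffineleph  (last char: 'h')
  sorted[2] = elephant$muffin  (last char: 'n')
  sorted[3] = ephant$muffinel  (last char: 'l')
  sorted[4] = ffinelephant$mu  (last char: 'u')
  sorted[5] = finelephant$muf  (last char: 'f')
  sorted[6] = hant$muffinelep  (last char: 'p')
  sorted[7] = inelephant$muff  (last char: 'f')
  sorted[8] = lephant$muffine  (last char: 'e')
  sorted[9] = muffinelephant$  (last char: '$')
  sorted[10] = nelephant$muffi  (last char: 'i')
  sorted[11] = nt$muffinelepha  (last char: 'a')
  sorted[12] = phant$muffinele  (last char: 'e')
  sorted[13] = t$muffinelephan  (last char: 'n')
  sorted[14] = uffinelephant$m  (last char: 'm')
Last column: thnlufpfe$iaenm
Original string S is at sorted index 9

Answer: thnlufpfe$iaenm
9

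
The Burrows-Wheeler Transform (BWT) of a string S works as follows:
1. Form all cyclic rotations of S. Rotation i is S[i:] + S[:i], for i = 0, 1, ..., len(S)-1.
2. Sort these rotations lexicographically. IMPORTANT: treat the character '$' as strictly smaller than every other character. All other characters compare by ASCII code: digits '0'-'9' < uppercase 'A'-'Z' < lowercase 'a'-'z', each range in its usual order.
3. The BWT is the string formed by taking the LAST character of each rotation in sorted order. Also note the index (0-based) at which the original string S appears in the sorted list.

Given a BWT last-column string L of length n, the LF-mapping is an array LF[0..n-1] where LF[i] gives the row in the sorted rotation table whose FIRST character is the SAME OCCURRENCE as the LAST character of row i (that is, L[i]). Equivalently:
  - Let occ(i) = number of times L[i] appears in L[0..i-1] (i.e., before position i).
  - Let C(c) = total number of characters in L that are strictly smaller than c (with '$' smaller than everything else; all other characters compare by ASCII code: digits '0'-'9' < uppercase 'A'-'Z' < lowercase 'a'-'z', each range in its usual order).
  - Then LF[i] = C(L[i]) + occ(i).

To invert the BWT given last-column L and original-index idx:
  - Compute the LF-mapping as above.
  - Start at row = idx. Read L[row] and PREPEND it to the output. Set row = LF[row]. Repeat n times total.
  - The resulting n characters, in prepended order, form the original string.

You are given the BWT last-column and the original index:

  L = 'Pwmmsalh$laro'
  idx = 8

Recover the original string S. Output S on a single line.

LF mapping: 1 12 7 8 11 2 5 4 0 6 3 10 9
Walk LF starting at row 8, prepending L[row]:
  step 1: row=8, L[8]='$', prepend. Next row=LF[8]=0
  step 2: row=0, L[0]='P', prepend. Next row=LF[0]=1
  step 3: row=1, L[1]='w', prepend. Next row=LF[1]=12
  step 4: row=12, L[12]='o', prepend. Next row=LF[12]=9
  step 5: row=9, L[9]='l', prepend. Next row=LF[9]=6
  step 6: row=6, L[6]='l', prepend. Next row=LF[6]=5
  step 7: row=5, L[5]='a', prepend. Next row=LF[5]=2
  step 8: row=2, L[2]='m', prepend. Next row=LF[2]=7
  step 9: row=7, L[7]='h', prepend. Next row=LF[7]=4
  step 10: row=4, L[4]='s', prepend. Next row=LF[4]=11
  step 11: row=11, L[11]='r', prepend. Next row=LF[11]=10
  step 12: row=10, L[10]='a', prepend. Next row=LF[10]=3
  step 13: row=3, L[3]='m', prepend. Next row=LF[3]=8
Reversed output: marshmallowP$

Answer: marshmallowP$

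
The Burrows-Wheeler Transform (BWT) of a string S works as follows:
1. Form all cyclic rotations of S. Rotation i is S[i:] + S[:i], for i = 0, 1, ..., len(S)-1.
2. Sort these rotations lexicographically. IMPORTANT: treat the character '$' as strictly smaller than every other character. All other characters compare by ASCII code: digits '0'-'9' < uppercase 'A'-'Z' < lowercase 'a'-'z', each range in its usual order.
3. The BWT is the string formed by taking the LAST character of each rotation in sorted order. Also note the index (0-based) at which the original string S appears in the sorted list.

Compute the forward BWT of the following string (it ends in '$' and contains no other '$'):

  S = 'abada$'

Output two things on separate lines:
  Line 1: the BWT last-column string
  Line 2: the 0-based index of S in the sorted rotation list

Answer: ad$baa
2

Derivation:
All 6 rotations (rotation i = S[i:]+S[:i]):
  rot[0] = abada$
  rot[1] = bada$a
  rot[2] = ada$ab
  rot[3] = da$aba
  rot[4] = a$abad
  rot[5] = $abada
Sorted (with $ < everything):
  sorted[0] = $abada  (last char: 'a')
  sorted[1] = a$abad  (last char: 'd')
  sorted[2] = abada$  (last char: '$')
  sorted[3] = ada$ab  (last char: 'b')
  sorted[4] = bada$a  (last char: 'a')
  sorted[5] = da$aba  (last char: 'a')
Last column: ad$baa
Original string S is at sorted index 2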